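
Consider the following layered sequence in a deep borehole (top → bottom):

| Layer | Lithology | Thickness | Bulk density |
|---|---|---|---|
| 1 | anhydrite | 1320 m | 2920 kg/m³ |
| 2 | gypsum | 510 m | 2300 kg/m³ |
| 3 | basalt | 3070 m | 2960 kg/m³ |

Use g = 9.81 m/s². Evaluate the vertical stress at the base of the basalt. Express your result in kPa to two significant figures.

anhydrite: 2920 kg/m³ × 9.81 m/s² × 1320 m = 3.781×10^7 Pa = 37812 kPa
gypsum: 2300 kg/m³ × 9.81 m/s² × 510 m = 1.151×10^7 Pa = 11507 kPa
basalt: 2960 kg/m³ × 9.81 m/s² × 3070 m = 8.915×10^7 Pa = 89145 kPa
Total = 37812 + 11507 + 89145 = 1.3846×10^5 kPa

140000 kPa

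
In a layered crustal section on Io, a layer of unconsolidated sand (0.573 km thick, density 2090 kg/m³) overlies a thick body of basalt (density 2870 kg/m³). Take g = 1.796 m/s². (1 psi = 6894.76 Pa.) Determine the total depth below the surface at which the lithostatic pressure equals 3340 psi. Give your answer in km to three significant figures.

4.62 km

Pressure at base of upper layers: 2090×1.796×573 = 2.151×10^6 Pa = 312.0 psi
Remaining pressure to be supplied by basalt: 2.303×10^7 − 2.151×10^6 = 2.088×10^7 Pa
Additional depth in basalt = 2.088×10^7 Pa / (2870 kg/m³ × 1.796 m/s²) = 4050.4 m
Total depth = 573 m + 4050.4 m = 4623.4 m
= 4.6234 km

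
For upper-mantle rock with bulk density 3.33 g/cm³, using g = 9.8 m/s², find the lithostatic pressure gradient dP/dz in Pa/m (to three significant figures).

32600 Pa/m

dP/dz = ρg = 3330 kg/m³ × 9.8 m/s² = 32634 Pa/m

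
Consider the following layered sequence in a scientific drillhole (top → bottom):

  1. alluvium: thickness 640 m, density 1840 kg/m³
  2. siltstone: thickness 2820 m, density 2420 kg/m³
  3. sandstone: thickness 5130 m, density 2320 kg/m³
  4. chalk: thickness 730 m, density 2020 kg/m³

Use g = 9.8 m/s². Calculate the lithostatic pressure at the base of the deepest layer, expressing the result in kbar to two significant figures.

alluvium: 1840 kg/m³ × 9.8 m/s² × 640 m = 1.154×10^7 Pa = 0.1154 kbar
siltstone: 2420 kg/m³ × 9.8 m/s² × 2820 m = 6.688×10^7 Pa = 0.6688 kbar
sandstone: 2320 kg/m³ × 9.8 m/s² × 5130 m = 1.166×10^8 Pa = 1.166 kbar
chalk: 2020 kg/m³ × 9.8 m/s² × 730 m = 1.445×10^7 Pa = 0.1445 kbar
Total = 0.1154 + 0.6688 + 1.166 + 0.1445 = 2.0951 kbar

2.1 kbar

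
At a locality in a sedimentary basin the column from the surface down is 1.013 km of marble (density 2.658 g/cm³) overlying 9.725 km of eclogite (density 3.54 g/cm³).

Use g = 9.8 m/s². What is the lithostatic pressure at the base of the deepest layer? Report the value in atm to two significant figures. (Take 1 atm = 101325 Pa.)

marble: 2658 kg/m³ × 9.8 m/s² × 1013 m = 2.639×10^7 Pa = 260.4 atm
eclogite: 3540 kg/m³ × 9.8 m/s² × 9725 m = 3.374×10^8 Pa = 3330 atm
Total = 260.4 + 3330 = 3590.1 atm

3600 atm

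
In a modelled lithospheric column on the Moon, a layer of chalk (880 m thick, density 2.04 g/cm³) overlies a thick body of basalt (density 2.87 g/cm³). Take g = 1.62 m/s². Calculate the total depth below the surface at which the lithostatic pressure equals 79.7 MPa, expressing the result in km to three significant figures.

Pressure at base of upper layers: 2040×1.62×880 = 2.908×10^6 Pa = 2.908 MPa
Remaining pressure to be supplied by basalt: 7.970×10^7 − 2.908×10^6 = 7.679×10^7 Pa
Additional depth in basalt = 7.679×10^7 Pa / (2870 kg/m³ × 1.62 m/s²) = 16516 m
Total depth = 880 m + 16516 m = 17396 m
= 17.396 km

17.4 km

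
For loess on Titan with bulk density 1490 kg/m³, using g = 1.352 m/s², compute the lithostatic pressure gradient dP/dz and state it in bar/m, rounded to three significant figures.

dP/dz = ρg = 1490 kg/m³ × 1.352 m/s² = 2014.5 Pa/m
= 2014.5 Pa/m × (1 bar/m / 1.0000×10^5 Pa/m) = 0.020145 bar/m

0.0201 bar/m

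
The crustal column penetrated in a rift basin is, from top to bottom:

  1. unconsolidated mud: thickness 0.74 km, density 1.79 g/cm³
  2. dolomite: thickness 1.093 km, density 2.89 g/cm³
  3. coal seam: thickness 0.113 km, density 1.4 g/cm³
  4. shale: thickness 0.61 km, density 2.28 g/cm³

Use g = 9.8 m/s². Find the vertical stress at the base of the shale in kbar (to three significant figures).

0.591 kbar

unconsolidated mud: 1790 kg/m³ × 9.8 m/s² × 740 m = 1.298×10^7 Pa = 0.1298 kbar
dolomite: 2890 kg/m³ × 9.8 m/s² × 1093 m = 3.096×10^7 Pa = 0.3096 kbar
coal seam: 1400 kg/m³ × 9.8 m/s² × 113 m = 1.550×10^6 Pa = 0.01550 kbar
shale: 2280 kg/m³ × 9.8 m/s² × 610 m = 1.363×10^7 Pa = 0.1363 kbar
Total = 0.1298 + 0.3096 + 0.01550 + 0.1363 = 0.59117 kbar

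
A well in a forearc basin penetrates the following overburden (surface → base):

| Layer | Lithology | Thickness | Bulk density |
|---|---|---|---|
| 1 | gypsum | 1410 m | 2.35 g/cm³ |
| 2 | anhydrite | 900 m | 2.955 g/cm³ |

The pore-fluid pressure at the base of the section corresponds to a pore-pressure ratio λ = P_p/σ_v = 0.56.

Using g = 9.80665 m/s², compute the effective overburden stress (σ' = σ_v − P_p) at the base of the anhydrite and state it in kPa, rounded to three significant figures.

Overburden (lithostatic) stress σ_v:
gypsum: 2350 kg/m³ × 9.80665 m/s² × 1410 m = 3.249×10^7 Pa = 32.49 MPa
anhydrite: 2955 kg/m³ × 9.80665 m/s² × 900 m = 2.608×10^7 Pa = 26.08 MPa
Total = 32.49 + 26.08 = 58.575 MPa
Pore pressure P_p = λ·σ_v = 0.56 × 58.58 MPa = 32.80 MPa
Effective stress σ' = σ_v − P_p = 58.58 − 32.80 = 25.773 MPa = 25773 kPa

25800 kPa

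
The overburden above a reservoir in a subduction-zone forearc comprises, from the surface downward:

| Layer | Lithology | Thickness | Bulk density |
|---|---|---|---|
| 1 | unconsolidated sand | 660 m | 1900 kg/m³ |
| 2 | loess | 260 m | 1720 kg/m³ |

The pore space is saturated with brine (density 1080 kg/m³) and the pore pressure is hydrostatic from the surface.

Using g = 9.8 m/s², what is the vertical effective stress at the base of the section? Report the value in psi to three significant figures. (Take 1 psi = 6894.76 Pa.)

1010 psi

Overburden (lithostatic) stress σ_v:
unconsolidated sand: 1900 kg/m³ × 9.8 m/s² × 660 m = 1.229×10^7 Pa = 12.29 MPa
loess: 1720 kg/m³ × 9.8 m/s² × 260 m = 4.383×10^6 Pa = 4.383 MPa
Total = 12.29 + 4.383 = 16.672 MPa
Pore pressure P_p = 1080 kg/m³ × 9.8 m/s² × 920 m = 9.737×10^6 Pa = 9.737 MPa
Effective stress σ' = σ_v − P_p = 16.67 − 9.737 = 6.9345 MPa = 1005.8 psi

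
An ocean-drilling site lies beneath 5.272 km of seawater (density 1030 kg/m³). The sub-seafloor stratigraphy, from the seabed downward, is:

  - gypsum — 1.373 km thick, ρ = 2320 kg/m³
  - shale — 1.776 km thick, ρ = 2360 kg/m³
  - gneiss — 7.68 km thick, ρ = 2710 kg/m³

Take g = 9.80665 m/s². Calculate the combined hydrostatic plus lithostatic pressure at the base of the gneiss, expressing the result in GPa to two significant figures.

seawater: 1030 kg/m³ × 9.80665 m/s² × 5272 m = 5.325×10^7 Pa = 0.05325 GPa
gypsum: 2320 kg/m³ × 9.80665 m/s² × 1373 m = 3.124×10^7 Pa = 0.03124 GPa
shale: 2360 kg/m³ × 9.80665 m/s² × 1776 m = 4.110×10^7 Pa = 0.04110 GPa
gneiss: 2710 kg/m³ × 9.80665 m/s² × 7680 m = 2.041×10^8 Pa = 0.2041 GPa
Total = 0.05325 + 0.03124 + 0.04110 + 0.2041 = 0.32970 GPa

0.33 GPa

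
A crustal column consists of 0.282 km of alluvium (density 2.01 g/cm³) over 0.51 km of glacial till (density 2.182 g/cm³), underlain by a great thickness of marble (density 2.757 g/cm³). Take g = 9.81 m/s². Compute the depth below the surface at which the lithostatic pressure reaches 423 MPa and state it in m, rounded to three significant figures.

Pressure at base of upper layers: 2010×9.81×282 + 2182×9.81×510 = 1.648×10^7 Pa = 16.48 MPa
Remaining pressure to be supplied by marble: 4.230×10^8 − 1.648×10^7 = 4.065×10^8 Pa
Additional depth in marble = 4.065×10^8 Pa / (2757 kg/m³ × 9.81 m/s²) = 15031 m
Total depth = 792 m + 15031 m = 15823 m

15800 m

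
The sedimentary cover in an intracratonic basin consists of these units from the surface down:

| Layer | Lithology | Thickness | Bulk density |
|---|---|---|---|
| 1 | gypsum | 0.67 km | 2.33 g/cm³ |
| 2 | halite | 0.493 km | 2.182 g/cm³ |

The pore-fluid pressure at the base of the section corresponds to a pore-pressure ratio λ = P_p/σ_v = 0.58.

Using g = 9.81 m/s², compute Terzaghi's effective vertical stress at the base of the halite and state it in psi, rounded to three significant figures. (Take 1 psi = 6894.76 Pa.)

1580 psi

Overburden (lithostatic) stress σ_v:
gypsum: 2330 kg/m³ × 9.81 m/s² × 670 m = 1.531×10^7 Pa = 15.31 MPa
halite: 2182 kg/m³ × 9.81 m/s² × 493 m = 1.055×10^7 Pa = 10.55 MPa
Total = 15.31 + 10.55 = 25.867 MPa
Pore pressure P_p = λ·σ_v = 0.58 × 25.87 MPa = 15.00 MPa
Effective stress σ' = σ_v − P_p = 25.87 − 15.00 = 10.864 MPa = 1575.7 psi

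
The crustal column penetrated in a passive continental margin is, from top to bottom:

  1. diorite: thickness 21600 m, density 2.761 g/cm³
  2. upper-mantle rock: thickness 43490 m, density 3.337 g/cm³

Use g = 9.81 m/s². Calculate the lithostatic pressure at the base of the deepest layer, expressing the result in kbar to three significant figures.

diorite: 2761 kg/m³ × 9.81 m/s² × 21600 m = 5.850×10^8 Pa = 5.850 kbar
upper-mantle rock: 3337 kg/m³ × 9.81 m/s² × 43490 m = 1.424×10^9 Pa = 14.24 kbar
Total = 5.850 + 14.24 = 20.087 kbar

20.1 kbar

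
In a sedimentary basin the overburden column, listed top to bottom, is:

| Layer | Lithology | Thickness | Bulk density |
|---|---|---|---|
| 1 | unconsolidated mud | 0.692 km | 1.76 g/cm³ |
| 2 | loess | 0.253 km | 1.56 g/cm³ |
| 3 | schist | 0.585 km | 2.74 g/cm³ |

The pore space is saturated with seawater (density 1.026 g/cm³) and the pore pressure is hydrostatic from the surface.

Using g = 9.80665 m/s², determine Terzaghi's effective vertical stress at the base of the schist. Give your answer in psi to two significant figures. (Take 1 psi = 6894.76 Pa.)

Overburden (lithostatic) stress σ_v:
unconsolidated mud: 1760 kg/m³ × 9.80665 m/s² × 692 m = 1.194×10^7 Pa = 11.94 MPa
loess: 1560 kg/m³ × 9.80665 m/s² × 253 m = 3.870×10^6 Pa = 3.870 MPa
schist: 2740 kg/m³ × 9.80665 m/s² × 585 m = 1.572×10^7 Pa = 15.72 MPa
Total = 11.94 + 3.870 + 15.72 = 31.533 MPa
Pore pressure P_p = 1026 kg/m³ × 9.80665 m/s² × 1530 m = 1.539×10^7 Pa = 15.39 MPa
Effective stress σ' = σ_v − P_p = 31.53 − 15.39 = 16.139 MPa = 2340.8 psi

2300 psi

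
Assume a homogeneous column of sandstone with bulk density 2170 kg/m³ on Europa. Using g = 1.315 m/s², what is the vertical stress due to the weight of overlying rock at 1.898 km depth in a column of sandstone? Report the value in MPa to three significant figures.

sandstone: 2170 kg/m³ × 1.315 m/s² × 1898 m = 5.416×10^6 Pa = 5.416 MPa

5.42 MPa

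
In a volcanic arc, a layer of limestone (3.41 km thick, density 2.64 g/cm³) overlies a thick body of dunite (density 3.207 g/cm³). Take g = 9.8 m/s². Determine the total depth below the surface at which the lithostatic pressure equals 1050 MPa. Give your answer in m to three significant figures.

Pressure at base of upper layers: 2640×9.8×3410 = 8.822×10^7 Pa = 88.22 MPa
Remaining pressure to be supplied by dunite: 1.050×10^9 − 8.822×10^7 = 9.618×10^8 Pa
Additional depth in dunite = 9.618×10^8 Pa / (3207 kg/m³ × 9.8 m/s²) = 30602 m
Total depth = 3410 m + 30602 m = 34012 m

34000 m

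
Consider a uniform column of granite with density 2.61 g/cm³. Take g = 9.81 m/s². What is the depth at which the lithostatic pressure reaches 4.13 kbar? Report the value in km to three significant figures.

h = P/(ρg) = 4.13 kbar / (2610 kg/m³ × 9.81 m/s²) = 4.130×10^8 Pa / 25604 Pa/m = 16130 m
= 16.130 km

16.1 km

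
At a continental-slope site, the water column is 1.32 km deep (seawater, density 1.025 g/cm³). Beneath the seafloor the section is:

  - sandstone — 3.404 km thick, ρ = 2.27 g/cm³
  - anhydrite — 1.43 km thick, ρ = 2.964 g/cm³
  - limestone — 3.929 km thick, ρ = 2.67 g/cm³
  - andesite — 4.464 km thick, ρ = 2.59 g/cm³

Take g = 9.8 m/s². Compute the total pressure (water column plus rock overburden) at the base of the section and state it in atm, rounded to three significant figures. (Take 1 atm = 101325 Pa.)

3420 atm

seawater: 1025 kg/m³ × 9.8 m/s² × 1320 m = 1.326×10^7 Pa = 130.9 atm
sandstone: 2270 kg/m³ × 9.8 m/s² × 3404 m = 7.573×10^7 Pa = 747.4 atm
anhydrite: 2964 kg/m³ × 9.8 m/s² × 1430 m = 4.154×10^7 Pa = 409.9 atm
limestone: 2670 kg/m³ × 9.8 m/s² × 3929 m = 1.028×10^8 Pa = 1015 atm
andesite: 2590 kg/m³ × 9.8 m/s² × 4464 m = 1.133×10^8 Pa = 1118 atm
Total = 130.9 + 747.4 + 409.9 + 1015 + 1118 = 3421.0 atm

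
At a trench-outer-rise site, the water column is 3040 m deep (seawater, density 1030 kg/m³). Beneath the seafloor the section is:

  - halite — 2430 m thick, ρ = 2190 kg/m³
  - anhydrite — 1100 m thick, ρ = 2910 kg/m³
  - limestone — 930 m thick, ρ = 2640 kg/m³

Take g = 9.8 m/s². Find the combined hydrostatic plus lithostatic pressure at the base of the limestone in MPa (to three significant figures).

seawater: 1030 kg/m³ × 9.8 m/s² × 3040 m = 3.069×10^7 Pa = 30.69 MPa
halite: 2190 kg/m³ × 9.8 m/s² × 2430 m = 5.215×10^7 Pa = 52.15 MPa
anhydrite: 2910 kg/m³ × 9.8 m/s² × 1100 m = 3.137×10^7 Pa = 31.37 MPa
limestone: 2640 kg/m³ × 9.8 m/s² × 930 m = 2.406×10^7 Pa = 24.06 MPa
Total = 30.69 + 52.15 + 31.37 + 24.06 = 138.27 MPa

138 MPa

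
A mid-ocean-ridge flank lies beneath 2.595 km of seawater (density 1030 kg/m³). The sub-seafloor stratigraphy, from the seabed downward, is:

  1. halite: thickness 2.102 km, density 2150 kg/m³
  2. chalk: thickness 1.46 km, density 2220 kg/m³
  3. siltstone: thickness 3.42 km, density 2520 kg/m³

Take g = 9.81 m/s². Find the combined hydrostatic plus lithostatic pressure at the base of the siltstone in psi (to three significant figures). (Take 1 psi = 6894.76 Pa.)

27100 psi

seawater: 1030 kg/m³ × 9.81 m/s² × 2595 m = 2.622×10^7 Pa = 3803 psi
halite: 2150 kg/m³ × 9.81 m/s² × 2102 m = 4.433×10^7 Pa = 6430 psi
chalk: 2220 kg/m³ × 9.81 m/s² × 1460 m = 3.180×10^7 Pa = 4612 psi
siltstone: 2520 kg/m³ × 9.81 m/s² × 3420 m = 8.455×10^7 Pa = 12262 psi
Total = 3803 + 6430 + 4612 + 12262 = 27107 psi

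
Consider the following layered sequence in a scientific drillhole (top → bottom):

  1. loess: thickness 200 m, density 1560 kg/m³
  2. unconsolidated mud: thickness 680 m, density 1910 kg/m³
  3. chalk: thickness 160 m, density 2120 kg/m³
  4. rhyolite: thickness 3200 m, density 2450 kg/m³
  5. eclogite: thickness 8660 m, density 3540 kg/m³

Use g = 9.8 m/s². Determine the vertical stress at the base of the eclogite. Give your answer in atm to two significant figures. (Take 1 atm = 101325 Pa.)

3900 atm

loess: 1560 kg/m³ × 9.8 m/s² × 200 m = 3.058×10^6 Pa = 30.18 atm
unconsolidated mud: 1910 kg/m³ × 9.8 m/s² × 680 m = 1.273×10^7 Pa = 125.6 atm
chalk: 2120 kg/m³ × 9.8 m/s² × 160 m = 3.324×10^6 Pa = 32.81 atm
rhyolite: 2450 kg/m³ × 9.8 m/s² × 3200 m = 7.683×10^7 Pa = 758.3 atm
eclogite: 3540 kg/m³ × 9.8 m/s² × 8660 m = 3.004×10^8 Pa = 2965 atm
Total = 30.18 + 125.6 + 32.81 + 758.3 + 2965 = 3911.9 atm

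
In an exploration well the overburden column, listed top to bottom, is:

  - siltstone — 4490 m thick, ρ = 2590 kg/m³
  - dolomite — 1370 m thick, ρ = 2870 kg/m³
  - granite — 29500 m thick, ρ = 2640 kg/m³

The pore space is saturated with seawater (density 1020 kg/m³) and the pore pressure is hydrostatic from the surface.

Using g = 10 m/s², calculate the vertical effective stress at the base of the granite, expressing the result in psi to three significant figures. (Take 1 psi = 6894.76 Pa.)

83200 psi

Overburden (lithostatic) stress σ_v:
siltstone: 2590 kg/m³ × 10 m/s² × 4490 m = 1.163×10^8 Pa = 116.3 MPa
dolomite: 2870 kg/m³ × 10 m/s² × 1370 m = 3.932×10^7 Pa = 39.32 MPa
granite: 2640 kg/m³ × 10 m/s² × 29500 m = 7.788×10^8 Pa = 778.8 MPa
Total = 116.3 + 39.32 + 778.8 = 934.41 MPa
Pore pressure P_p = 1020 kg/m³ × 10 m/s² × 35360 m = 3.607×10^8 Pa = 360.7 MPa
Effective stress σ' = σ_v − P_p = 934.4 − 360.7 = 573.74 MPa = 83214 psi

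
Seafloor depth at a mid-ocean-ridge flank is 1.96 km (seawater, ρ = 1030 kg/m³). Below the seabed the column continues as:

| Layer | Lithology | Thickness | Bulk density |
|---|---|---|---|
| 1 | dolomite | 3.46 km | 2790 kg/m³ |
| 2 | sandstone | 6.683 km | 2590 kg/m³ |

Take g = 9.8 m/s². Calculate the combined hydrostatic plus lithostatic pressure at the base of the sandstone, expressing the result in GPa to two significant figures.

0.28 GPa

seawater: 1030 kg/m³ × 9.8 m/s² × 1960 m = 1.978×10^7 Pa = 0.01978 GPa
dolomite: 2790 kg/m³ × 9.8 m/s² × 3460 m = 9.460×10^7 Pa = 0.09460 GPa
sandstone: 2590 kg/m³ × 9.8 m/s² × 6683 m = 1.696×10^8 Pa = 0.1696 GPa
Total = 0.01978 + 0.09460 + 0.1696 = 0.28402 GPa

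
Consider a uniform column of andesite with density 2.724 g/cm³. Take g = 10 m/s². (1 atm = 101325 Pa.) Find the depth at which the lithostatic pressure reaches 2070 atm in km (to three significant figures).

7.70 km

h = P/(ρg) = 2070 atm / (2724 kg/m³ × 10 m/s²) = 2.097×10^8 Pa / 27240 Pa/m = 7699.8 m
= 7.6998 km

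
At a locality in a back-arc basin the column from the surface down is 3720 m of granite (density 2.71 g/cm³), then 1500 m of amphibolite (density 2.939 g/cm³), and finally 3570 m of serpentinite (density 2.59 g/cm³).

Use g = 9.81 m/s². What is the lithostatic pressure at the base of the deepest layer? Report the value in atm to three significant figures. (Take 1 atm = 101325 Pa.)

granite: 2710 kg/m³ × 9.81 m/s² × 3720 m = 9.890×10^7 Pa = 976.0 atm
amphibolite: 2939 kg/m³ × 9.81 m/s² × 1500 m = 4.325×10^7 Pa = 426.8 atm
serpentinite: 2590 kg/m³ × 9.81 m/s² × 3570 m = 9.071×10^7 Pa = 895.2 atm
Total = 976.0 + 426.8 + 895.2 = 2298.1 atm

2300 atm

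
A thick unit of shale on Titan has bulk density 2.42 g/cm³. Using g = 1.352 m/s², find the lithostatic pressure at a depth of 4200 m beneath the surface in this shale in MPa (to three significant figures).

13.7 MPa

shale: 2420 kg/m³ × 1.352 m/s² × 4200 m = 1.374×10^7 Pa = 13.74 MPa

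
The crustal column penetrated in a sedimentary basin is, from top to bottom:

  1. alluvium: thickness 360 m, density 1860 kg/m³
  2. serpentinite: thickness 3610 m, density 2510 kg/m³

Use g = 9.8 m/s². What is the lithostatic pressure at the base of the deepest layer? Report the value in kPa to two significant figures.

95000 kPa

alluvium: 1860 kg/m³ × 9.8 m/s² × 360 m = 6.562×10^6 Pa = 6562 kPa
serpentinite: 2510 kg/m³ × 9.8 m/s² × 3610 m = 8.880×10^7 Pa = 88799 kPa
Total = 6562 + 88799 = 95361 kPa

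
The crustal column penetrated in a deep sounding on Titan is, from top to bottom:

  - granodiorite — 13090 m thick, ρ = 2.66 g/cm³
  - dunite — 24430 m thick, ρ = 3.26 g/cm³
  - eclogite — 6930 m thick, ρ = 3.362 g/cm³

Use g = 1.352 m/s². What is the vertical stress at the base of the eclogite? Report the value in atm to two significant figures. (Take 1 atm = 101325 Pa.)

granodiorite: 2660 kg/m³ × 1.352 m/s² × 13090 m = 4.708×10^7 Pa = 464.6 atm
dunite: 3260 kg/m³ × 1.352 m/s² × 24430 m = 1.077×10^8 Pa = 1063 atm
eclogite: 3362 kg/m³ × 1.352 m/s² × 6930 m = 3.150×10^7 Pa = 310.9 atm
Total = 464.6 + 1063 + 310.9 = 1838.2 atm

1800 atm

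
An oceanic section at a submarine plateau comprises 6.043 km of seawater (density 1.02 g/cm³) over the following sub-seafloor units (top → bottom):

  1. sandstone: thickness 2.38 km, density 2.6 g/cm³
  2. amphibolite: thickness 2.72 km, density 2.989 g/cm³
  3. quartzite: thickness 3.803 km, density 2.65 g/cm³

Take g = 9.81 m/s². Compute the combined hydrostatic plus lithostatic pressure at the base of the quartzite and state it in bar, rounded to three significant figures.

seawater: 1020 kg/m³ × 9.81 m/s² × 6043 m = 6.047×10^7 Pa = 604.7 bar
sandstone: 2600 kg/m³ × 9.81 m/s² × 2380 m = 6.070×10^7 Pa = 607.0 bar
amphibolite: 2989 kg/m³ × 9.81 m/s² × 2720 m = 7.976×10^7 Pa = 797.6 bar
quartzite: 2650 kg/m³ × 9.81 m/s² × 3803 m = 9.886×10^7 Pa = 988.6 bar
Total = 604.7 + 607.0 + 797.6 + 988.6 = 2997.9 bar

3000 bar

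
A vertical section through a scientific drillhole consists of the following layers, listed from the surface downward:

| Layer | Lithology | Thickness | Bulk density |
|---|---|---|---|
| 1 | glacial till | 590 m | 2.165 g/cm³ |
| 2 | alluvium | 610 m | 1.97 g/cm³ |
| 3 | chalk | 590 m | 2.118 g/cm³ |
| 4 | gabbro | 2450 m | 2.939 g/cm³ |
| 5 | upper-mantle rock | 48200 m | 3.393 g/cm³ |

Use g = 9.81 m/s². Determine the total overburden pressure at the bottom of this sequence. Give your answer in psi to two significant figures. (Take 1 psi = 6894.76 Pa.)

glacial till: 2165 kg/m³ × 9.81 m/s² × 590 m = 1.253×10^7 Pa = 1817 psi
alluvium: 1970 kg/m³ × 9.81 m/s² × 610 m = 1.179×10^7 Pa = 1710 psi
chalk: 2118 kg/m³ × 9.81 m/s² × 590 m = 1.226×10^7 Pa = 1778 psi
gabbro: 2939 kg/m³ × 9.81 m/s² × 2450 m = 7.064×10^7 Pa = 10245 psi
upper-mantle rock: 3393 kg/m³ × 9.81 m/s² × 48200 m = 1.604×10^9 Pa = 2.327×10^5 psi
Total = 1817 + 1710 + 1778 + 10245 + 2.327×10^5 = 2.4824×10^5 psi

250000 psi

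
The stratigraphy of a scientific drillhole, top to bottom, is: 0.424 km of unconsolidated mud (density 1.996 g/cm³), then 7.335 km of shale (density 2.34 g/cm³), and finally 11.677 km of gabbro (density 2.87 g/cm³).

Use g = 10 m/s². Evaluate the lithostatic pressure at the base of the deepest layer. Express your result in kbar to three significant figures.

5.15 kbar

unconsolidated mud: 1996 kg/m³ × 10 m/s² × 424 m = 8.463×10^6 Pa = 0.08463 kbar
shale: 2340 kg/m³ × 10 m/s² × 7335 m = 1.716×10^8 Pa = 1.716 kbar
gabbro: 2870 kg/m³ × 10 m/s² × 11677 m = 3.351×10^8 Pa = 3.351 kbar
Total = 0.08463 + 1.716 + 3.351 = 5.1523 kbar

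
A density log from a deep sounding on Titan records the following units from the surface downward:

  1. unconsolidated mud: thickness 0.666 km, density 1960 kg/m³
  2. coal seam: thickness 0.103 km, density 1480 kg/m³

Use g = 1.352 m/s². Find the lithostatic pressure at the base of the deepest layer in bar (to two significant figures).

unconsolidated mud: 1960 kg/m³ × 1.352 m/s² × 666 m = 1.765×10^6 Pa = 17.65 bar
coal seam: 1480 kg/m³ × 1.352 m/s² × 103 m = 2.061×10^5 Pa = 2.061 bar
Total = 17.65 + 2.061 = 19.709 bar

20 bar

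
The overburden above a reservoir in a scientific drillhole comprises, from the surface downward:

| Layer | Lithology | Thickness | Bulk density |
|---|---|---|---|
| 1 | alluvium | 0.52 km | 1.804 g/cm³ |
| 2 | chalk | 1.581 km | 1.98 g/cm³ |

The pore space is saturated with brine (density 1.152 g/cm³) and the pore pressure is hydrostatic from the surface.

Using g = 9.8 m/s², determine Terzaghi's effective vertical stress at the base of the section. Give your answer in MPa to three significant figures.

16.2 MPa

Overburden (lithostatic) stress σ_v:
alluvium: 1804 kg/m³ × 9.8 m/s² × 520 m = 9.193×10^6 Pa = 9.193 MPa
chalk: 1980 kg/m³ × 9.8 m/s² × 1581 m = 3.068×10^7 Pa = 30.68 MPa
Total = 9.193 + 30.68 = 39.871 MPa
Pore pressure P_p = 1152 kg/m³ × 9.8 m/s² × 2101 m = 2.372×10^7 Pa = 23.72 MPa
Effective stress σ' = σ_v − P_p = 39.87 − 23.72 = 16.151 MPa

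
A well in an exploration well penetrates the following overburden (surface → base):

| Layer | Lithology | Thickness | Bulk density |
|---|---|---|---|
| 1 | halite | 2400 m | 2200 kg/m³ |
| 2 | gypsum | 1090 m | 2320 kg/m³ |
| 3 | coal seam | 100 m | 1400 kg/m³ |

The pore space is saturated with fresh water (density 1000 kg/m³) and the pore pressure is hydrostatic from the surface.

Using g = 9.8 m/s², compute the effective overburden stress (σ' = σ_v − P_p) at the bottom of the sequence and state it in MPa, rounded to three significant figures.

42.7 MPa

Overburden (lithostatic) stress σ_v:
halite: 2200 kg/m³ × 9.8 m/s² × 2400 m = 5.174×10^7 Pa = 51.74 MPa
gypsum: 2320 kg/m³ × 9.8 m/s² × 1090 m = 2.478×10^7 Pa = 24.78 MPa
coal seam: 1400 kg/m³ × 9.8 m/s² × 100 m = 1.372×10^6 Pa = 1.372 MPa
Total = 51.74 + 24.78 + 1.372 = 77.898 MPa
Pore pressure P_p = 1000 kg/m³ × 9.8 m/s² × 3590 m = 3.518×10^7 Pa = 35.18 MPa
Effective stress σ' = σ_v − P_p = 77.90 − 35.18 = 42.716 MPa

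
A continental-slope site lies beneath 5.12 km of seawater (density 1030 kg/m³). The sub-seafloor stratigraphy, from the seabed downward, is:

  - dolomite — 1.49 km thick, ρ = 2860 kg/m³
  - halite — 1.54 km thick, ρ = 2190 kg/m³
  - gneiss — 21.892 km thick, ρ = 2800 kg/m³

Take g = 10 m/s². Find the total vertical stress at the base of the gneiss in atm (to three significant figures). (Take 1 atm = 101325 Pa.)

seawater: 1030 kg/m³ × 10 m/s² × 5120 m = 5.274×10^7 Pa = 520.5 atm
dolomite: 2860 kg/m³ × 10 m/s² × 1490 m = 4.261×10^7 Pa = 420.6 atm
halite: 2190 kg/m³ × 10 m/s² × 1540 m = 3.373×10^7 Pa = 332.8 atm
gneiss: 2800 kg/m³ × 10 m/s² × 21892 m = 6.130×10^8 Pa = 6050 atm
Total = 520.5 + 420.6 + 332.8 + 6050 = 7323.5 atm

7320 atm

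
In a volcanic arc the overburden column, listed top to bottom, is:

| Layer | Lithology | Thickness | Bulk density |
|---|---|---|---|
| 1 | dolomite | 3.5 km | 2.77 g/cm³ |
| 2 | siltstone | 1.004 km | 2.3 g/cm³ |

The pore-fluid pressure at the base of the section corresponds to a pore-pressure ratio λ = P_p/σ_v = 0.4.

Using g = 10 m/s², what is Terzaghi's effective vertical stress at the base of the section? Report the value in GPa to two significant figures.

Overburden (lithostatic) stress σ_v:
dolomite: 2770 kg/m³ × 10 m/s² × 3500 m = 9.695×10^7 Pa = 96.95 MPa
siltstone: 2300 kg/m³ × 10 m/s² × 1004 m = 2.309×10^7 Pa = 23.09 MPa
Total = 96.95 + 23.09 = 120.04 MPa
Pore pressure P_p = λ·σ_v = 0.4 × 120.0 MPa = 48.02 MPa
Effective stress σ' = σ_v − P_p = 120.0 − 48.02 = 72.025 MPa = 0.072025 GPa

0.072 GPa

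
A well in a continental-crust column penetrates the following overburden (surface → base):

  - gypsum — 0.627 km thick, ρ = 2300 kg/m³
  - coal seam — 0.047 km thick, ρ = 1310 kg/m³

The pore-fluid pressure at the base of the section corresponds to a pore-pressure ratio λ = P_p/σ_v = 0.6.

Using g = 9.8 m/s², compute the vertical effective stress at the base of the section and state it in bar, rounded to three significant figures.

58.9 bar

Overburden (lithostatic) stress σ_v:
gypsum: 2300 kg/m³ × 9.8 m/s² × 627 m = 1.413×10^7 Pa = 14.13 MPa
coal seam: 1310 kg/m³ × 9.8 m/s² × 47 m = 6.034×10^5 Pa = 0.6034 MPa
Total = 14.13 + 0.6034 = 14.736 MPa
Pore pressure P_p = λ·σ_v = 0.6 × 14.74 MPa = 8.842 MPa
Effective stress σ' = σ_v − P_p = 14.74 − 8.842 = 5.8944 MPa = 58.944 bar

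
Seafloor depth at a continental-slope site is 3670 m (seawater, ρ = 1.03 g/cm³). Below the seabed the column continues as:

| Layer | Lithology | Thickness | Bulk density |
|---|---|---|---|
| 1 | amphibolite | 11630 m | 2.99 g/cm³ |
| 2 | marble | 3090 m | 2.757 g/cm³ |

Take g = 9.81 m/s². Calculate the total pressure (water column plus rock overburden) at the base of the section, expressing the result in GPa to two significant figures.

seawater: 1030 kg/m³ × 9.81 m/s² × 3670 m = 3.708×10^7 Pa = 0.03708 GPa
amphibolite: 2990 kg/m³ × 9.81 m/s² × 11630 m = 3.411×10^8 Pa = 0.3411 GPa
marble: 2757 kg/m³ × 9.81 m/s² × 3090 m = 8.357×10^7 Pa = 0.08357 GPa
Total = 0.03708 + 0.3411 + 0.08357 = 0.46179 GPa

0.46 GPa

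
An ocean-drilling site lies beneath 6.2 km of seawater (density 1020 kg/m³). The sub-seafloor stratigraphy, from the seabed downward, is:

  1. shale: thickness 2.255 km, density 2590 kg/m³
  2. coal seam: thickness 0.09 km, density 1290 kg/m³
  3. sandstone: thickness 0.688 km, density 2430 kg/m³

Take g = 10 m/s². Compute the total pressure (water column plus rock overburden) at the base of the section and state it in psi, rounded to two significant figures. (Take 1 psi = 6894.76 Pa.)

seawater: 1020 kg/m³ × 10 m/s² × 6200 m = 6.324×10^7 Pa = 9172 psi
shale: 2590 kg/m³ × 10 m/s² × 2255 m = 5.840×10^7 Pa = 8471 psi
coal seam: 1290 kg/m³ × 10 m/s² × 90 m = 1.161×10^6 Pa = 168.4 psi
sandstone: 2430 kg/m³ × 10 m/s² × 688 m = 1.672×10^7 Pa = 2425 psi
Total = 9172 + 8471 + 168.4 + 2425 = 20236 psi

20000 psi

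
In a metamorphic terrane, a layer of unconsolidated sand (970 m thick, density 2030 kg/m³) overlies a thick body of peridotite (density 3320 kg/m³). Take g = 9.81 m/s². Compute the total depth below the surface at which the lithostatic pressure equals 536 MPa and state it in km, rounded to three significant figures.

16.8 km

Pressure at base of upper layers: 2030×9.81×970 = 1.932×10^7 Pa = 19.32 MPa
Remaining pressure to be supplied by peridotite: 5.360×10^8 − 1.932×10^7 = 5.167×10^8 Pa
Additional depth in peridotite = 5.167×10^8 Pa / (3320 kg/m³ × 9.81 m/s²) = 15864 m
Total depth = 970 m + 15864 m = 16834 m
= 16.834 km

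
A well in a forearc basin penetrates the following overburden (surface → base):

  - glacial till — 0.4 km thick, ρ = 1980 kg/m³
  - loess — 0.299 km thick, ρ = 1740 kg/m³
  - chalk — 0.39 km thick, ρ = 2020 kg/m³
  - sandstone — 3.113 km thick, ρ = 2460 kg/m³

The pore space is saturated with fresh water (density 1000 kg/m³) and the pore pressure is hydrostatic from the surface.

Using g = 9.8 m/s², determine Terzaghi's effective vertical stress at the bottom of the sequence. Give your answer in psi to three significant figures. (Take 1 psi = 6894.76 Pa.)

7900 psi

Overburden (lithostatic) stress σ_v:
glacial till: 1980 kg/m³ × 9.8 m/s² × 400 m = 7.762×10^6 Pa = 7.762 MPa
loess: 1740 kg/m³ × 9.8 m/s² × 299 m = 5.099×10^6 Pa = 5.099 MPa
chalk: 2020 kg/m³ × 9.8 m/s² × 390 m = 7.720×10^6 Pa = 7.720 MPa
sandstone: 2460 kg/m³ × 9.8 m/s² × 3113 m = 7.505×10^7 Pa = 75.05 MPa
Total = 7.762 + 5.099 + 7.720 + 75.05 = 95.629 MPa
Pore pressure P_p = 1000 kg/m³ × 9.8 m/s² × 4202 m = 4.118×10^7 Pa = 41.18 MPa
Effective stress σ' = σ_v − P_p = 95.63 − 41.18 = 54.449 MPa = 7897.2 psi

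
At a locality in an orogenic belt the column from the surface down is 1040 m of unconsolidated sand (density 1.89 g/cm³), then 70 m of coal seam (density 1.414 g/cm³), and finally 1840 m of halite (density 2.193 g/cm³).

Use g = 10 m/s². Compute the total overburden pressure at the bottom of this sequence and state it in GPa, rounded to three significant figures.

0.0610 GPa

unconsolidated sand: 1890 kg/m³ × 10 m/s² × 1040 m = 1.966×10^7 Pa = 0.01966 GPa
coal seam: 1414 kg/m³ × 10 m/s² × 70 m = 9.898×10^5 Pa = 9.898×10^-4 GPa
halite: 2193 kg/m³ × 10 m/s² × 1840 m = 4.035×10^7 Pa = 0.04035 GPa
Total = 0.01966 + 9.898×10^-4 + 0.04035 = 0.060997 GPa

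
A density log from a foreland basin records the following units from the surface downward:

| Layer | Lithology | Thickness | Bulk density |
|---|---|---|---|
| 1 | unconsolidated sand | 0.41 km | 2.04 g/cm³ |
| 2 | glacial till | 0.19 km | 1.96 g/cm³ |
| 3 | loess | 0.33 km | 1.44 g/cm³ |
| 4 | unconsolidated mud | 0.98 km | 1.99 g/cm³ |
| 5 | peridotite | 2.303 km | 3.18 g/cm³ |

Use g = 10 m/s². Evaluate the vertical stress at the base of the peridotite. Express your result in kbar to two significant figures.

1.1 kbar

unconsolidated sand: 2040 kg/m³ × 10 m/s² × 410 m = 8.364×10^6 Pa = 0.08364 kbar
glacial till: 1960 kg/m³ × 10 m/s² × 190 m = 3.724×10^6 Pa = 0.03724 kbar
loess: 1440 kg/m³ × 10 m/s² × 330 m = 4.752×10^6 Pa = 0.04752 kbar
unconsolidated mud: 1990 kg/m³ × 10 m/s² × 980 m = 1.950×10^7 Pa = 0.1950 kbar
peridotite: 3180 kg/m³ × 10 m/s² × 2303 m = 7.324×10^7 Pa = 0.7324 kbar
Total = 0.08364 + 0.03724 + 0.04752 + 0.1950 + 0.7324 = 1.0958 kbar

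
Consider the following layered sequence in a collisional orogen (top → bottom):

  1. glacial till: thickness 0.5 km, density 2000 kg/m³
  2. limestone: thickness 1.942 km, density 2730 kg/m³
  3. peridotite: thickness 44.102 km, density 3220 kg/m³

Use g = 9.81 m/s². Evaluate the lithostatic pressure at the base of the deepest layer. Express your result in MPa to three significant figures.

1450 MPa

glacial till: 2000 kg/m³ × 9.81 m/s² × 500 m = 9.810×10^6 Pa = 9.810 MPa
limestone: 2730 kg/m³ × 9.81 m/s² × 1942 m = 5.201×10^7 Pa = 52.01 MPa
peridotite: 3220 kg/m³ × 9.81 m/s² × 44102 m = 1.393×10^9 Pa = 1393 MPa
Total = 9.810 + 52.01 + 1393 = 1454.9 MPa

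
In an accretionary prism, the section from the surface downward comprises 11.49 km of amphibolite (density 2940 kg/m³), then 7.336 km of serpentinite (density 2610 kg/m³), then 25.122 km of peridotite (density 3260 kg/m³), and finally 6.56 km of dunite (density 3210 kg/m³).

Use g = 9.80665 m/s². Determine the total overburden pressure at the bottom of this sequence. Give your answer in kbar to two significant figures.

amphibolite: 2940 kg/m³ × 9.80665 m/s² × 11490 m = 3.313×10^8 Pa = 3.313 kbar
serpentinite: 2610 kg/m³ × 9.80665 m/s² × 7336 m = 1.878×10^8 Pa = 1.878 kbar
peridotite: 3260 kg/m³ × 9.80665 m/s² × 25122 m = 8.031×10^8 Pa = 8.031 kbar
dunite: 3210 kg/m³ × 9.80665 m/s² × 6560 m = 2.065×10^8 Pa = 2.065 kbar
Total = 3.313 + 1.878 + 8.031 + 2.065 = 15.287 kbar

15 kbar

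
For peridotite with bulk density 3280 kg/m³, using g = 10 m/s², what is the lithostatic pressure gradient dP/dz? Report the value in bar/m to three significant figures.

dP/dz = ρg = 3280 kg/m³ × 10 m/s² = 32800 Pa/m
= 32800 Pa/m × (1 bar/m / 1.0000×10^5 Pa/m) = 0.32800 bar/m

0.328 bar/m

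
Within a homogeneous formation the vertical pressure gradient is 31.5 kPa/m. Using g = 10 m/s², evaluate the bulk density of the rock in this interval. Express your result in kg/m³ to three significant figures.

ρ = (dP/dz)/g = 31.5 kPa/m / 10 m/s² = 31500 Pa/m / 10 m/s² = 3150.0 kg/m³

3150 kg/m³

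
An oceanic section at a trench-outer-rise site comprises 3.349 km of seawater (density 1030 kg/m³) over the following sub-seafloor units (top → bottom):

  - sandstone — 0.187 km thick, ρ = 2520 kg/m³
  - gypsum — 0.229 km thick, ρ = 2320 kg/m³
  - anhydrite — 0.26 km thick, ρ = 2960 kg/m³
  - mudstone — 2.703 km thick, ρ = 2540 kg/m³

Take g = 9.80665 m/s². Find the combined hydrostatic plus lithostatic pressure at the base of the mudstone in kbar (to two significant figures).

seawater: 1030 kg/m³ × 9.80665 m/s² × 3349 m = 3.383×10^7 Pa = 0.3383 kbar
sandstone: 2520 kg/m³ × 9.80665 m/s² × 187 m = 4.621×10^6 Pa = 0.04621 kbar
gypsum: 2320 kg/m³ × 9.80665 m/s² × 229 m = 5.210×10^6 Pa = 0.05210 kbar
anhydrite: 2960 kg/m³ × 9.80665 m/s² × 260 m = 7.547×10^6 Pa = 0.07547 kbar
mudstone: 2540 kg/m³ × 9.80665 m/s² × 2703 m = 6.733×10^7 Pa = 0.6733 kbar
Total = 0.3383 + 0.04621 + 0.05210 + 0.07547 + 0.6733 = 1.1854 kbar

1.2 kbar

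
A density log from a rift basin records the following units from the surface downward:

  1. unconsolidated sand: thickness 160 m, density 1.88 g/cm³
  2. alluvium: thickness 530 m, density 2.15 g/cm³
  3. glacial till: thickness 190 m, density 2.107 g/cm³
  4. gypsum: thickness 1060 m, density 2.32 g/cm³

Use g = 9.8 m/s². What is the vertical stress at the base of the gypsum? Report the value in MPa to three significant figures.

42.1 MPa

unconsolidated sand: 1880 kg/m³ × 9.8 m/s² × 160 m = 2.948×10^6 Pa = 2.948 MPa
alluvium: 2150 kg/m³ × 9.8 m/s² × 530 m = 1.117×10^7 Pa = 11.17 MPa
glacial till: 2107 kg/m³ × 9.8 m/s² × 190 m = 3.923×10^6 Pa = 3.923 MPa
gypsum: 2320 kg/m³ × 9.8 m/s² × 1060 m = 2.410×10^7 Pa = 24.10 MPa
Total = 2.948 + 11.17 + 3.923 + 24.10 = 42.138 MPa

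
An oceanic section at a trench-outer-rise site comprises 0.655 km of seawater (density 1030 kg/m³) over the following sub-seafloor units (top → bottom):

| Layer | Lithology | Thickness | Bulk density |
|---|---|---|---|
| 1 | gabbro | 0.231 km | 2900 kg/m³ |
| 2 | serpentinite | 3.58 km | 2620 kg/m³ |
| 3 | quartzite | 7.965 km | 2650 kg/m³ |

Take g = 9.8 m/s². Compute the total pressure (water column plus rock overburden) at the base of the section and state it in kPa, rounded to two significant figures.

seawater: 1030 kg/m³ × 9.8 m/s² × 655 m = 6.612×10^6 Pa = 6612 kPa
gabbro: 2900 kg/m³ × 9.8 m/s² × 231 m = 6.565×10^6 Pa = 6565 kPa
serpentinite: 2620 kg/m³ × 9.8 m/s² × 3580 m = 9.192×10^7 Pa = 91920 kPa
quartzite: 2650 kg/m³ × 9.8 m/s² × 7965 m = 2.069×10^8 Pa = 2.069×10^5 kPa
Total = 6612 + 6565 + 91920 + 2.069×10^5 = 3.1195×10^5 kPa

310000 kPa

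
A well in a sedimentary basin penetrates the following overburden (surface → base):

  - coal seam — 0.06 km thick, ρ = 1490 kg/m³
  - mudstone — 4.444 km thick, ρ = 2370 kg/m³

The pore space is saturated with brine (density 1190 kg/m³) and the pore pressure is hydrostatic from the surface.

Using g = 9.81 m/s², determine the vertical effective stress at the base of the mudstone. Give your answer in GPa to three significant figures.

0.0516 GPa

Overburden (lithostatic) stress σ_v:
coal seam: 1490 kg/m³ × 9.81 m/s² × 60 m = 8.770×10^5 Pa = 0.8770 MPa
mudstone: 2370 kg/m³ × 9.81 m/s² × 4444 m = 1.033×10^8 Pa = 103.3 MPa
Total = 0.8770 + 103.3 = 104.20 MPa
Pore pressure P_p = 1190 kg/m³ × 9.81 m/s² × 4504 m = 5.258×10^7 Pa = 52.58 MPa
Effective stress σ' = σ_v − P_p = 104.2 − 52.58 = 51.619 MPa = 0.051619 GPa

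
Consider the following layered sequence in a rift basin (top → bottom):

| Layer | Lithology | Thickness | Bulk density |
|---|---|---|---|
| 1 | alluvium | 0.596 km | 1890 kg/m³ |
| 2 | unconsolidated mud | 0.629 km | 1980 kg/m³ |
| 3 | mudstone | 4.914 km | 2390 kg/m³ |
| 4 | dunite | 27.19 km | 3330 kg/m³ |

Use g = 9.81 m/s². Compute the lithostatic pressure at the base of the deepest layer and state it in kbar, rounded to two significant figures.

alluvium: 1890 kg/m³ × 9.81 m/s² × 596 m = 1.105×10^7 Pa = 0.1105 kbar
unconsolidated mud: 1980 kg/m³ × 9.81 m/s² × 629 m = 1.222×10^7 Pa = 0.1222 kbar
mudstone: 2390 kg/m³ × 9.81 m/s² × 4914 m = 1.152×10^8 Pa = 1.152 kbar
dunite: 3330 kg/m³ × 9.81 m/s² × 27190 m = 8.882×10^8 Pa = 8.882 kbar
Total = 0.1105 + 0.1222 + 1.152 + 8.882 = 10.267 kbar

10 kbar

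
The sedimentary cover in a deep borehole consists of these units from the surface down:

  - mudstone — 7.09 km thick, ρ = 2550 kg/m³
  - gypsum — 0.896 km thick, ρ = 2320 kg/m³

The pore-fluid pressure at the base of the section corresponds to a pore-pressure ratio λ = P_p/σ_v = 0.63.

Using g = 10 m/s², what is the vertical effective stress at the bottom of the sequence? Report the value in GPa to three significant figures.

0.0746 GPa

Overburden (lithostatic) stress σ_v:
mudstone: 2550 kg/m³ × 10 m/s² × 7090 m = 1.808×10^8 Pa = 180.8 MPa
gypsum: 2320 kg/m³ × 10 m/s² × 896 m = 2.079×10^7 Pa = 20.79 MPa
Total = 180.8 + 20.79 = 201.58 MPa
Pore pressure P_p = λ·σ_v = 0.63 × 201.6 MPa = 127.0 MPa
Effective stress σ' = σ_v − P_p = 201.6 − 127.0 = 74.585 MPa = 0.074585 GPa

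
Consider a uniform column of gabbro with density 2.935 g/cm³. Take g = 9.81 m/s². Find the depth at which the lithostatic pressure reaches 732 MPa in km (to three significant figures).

h = P/(ρg) = 732 MPa / (2935 kg/m³ × 9.81 m/s²) = 7.320×10^8 Pa / 28792 Pa/m = 25423 m
= 25.423 km

25.4 km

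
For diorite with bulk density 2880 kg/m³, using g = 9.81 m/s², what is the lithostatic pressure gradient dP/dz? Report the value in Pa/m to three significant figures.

28300 Pa/m

dP/dz = ρg = 2880 kg/m³ × 9.81 m/s² = 28253 Pa/m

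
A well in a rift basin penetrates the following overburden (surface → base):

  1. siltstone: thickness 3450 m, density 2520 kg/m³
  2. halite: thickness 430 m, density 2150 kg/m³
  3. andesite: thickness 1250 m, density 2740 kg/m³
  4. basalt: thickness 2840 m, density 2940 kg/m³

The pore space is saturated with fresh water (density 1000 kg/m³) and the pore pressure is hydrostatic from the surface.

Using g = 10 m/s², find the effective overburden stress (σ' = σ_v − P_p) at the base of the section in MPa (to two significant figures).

Overburden (lithostatic) stress σ_v:
siltstone: 2520 kg/m³ × 10 m/s² × 3450 m = 8.694×10^7 Pa = 86.94 MPa
halite: 2150 kg/m³ × 10 m/s² × 430 m = 9.245×10^6 Pa = 9.245 MPa
andesite: 2740 kg/m³ × 10 m/s² × 1250 m = 3.425×10^7 Pa = 34.25 MPa
basalt: 2940 kg/m³ × 10 m/s² × 2840 m = 8.350×10^7 Pa = 83.50 MPa
Total = 86.94 + 9.245 + 34.25 + 83.50 = 213.93 MPa
Pore pressure P_p = 1000 kg/m³ × 10 m/s² × 7970 m = 7.970×10^7 Pa = 79.70 MPa
Effective stress σ' = σ_v − P_p = 213.9 − 79.70 = 134.23 MPa

130 MPa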